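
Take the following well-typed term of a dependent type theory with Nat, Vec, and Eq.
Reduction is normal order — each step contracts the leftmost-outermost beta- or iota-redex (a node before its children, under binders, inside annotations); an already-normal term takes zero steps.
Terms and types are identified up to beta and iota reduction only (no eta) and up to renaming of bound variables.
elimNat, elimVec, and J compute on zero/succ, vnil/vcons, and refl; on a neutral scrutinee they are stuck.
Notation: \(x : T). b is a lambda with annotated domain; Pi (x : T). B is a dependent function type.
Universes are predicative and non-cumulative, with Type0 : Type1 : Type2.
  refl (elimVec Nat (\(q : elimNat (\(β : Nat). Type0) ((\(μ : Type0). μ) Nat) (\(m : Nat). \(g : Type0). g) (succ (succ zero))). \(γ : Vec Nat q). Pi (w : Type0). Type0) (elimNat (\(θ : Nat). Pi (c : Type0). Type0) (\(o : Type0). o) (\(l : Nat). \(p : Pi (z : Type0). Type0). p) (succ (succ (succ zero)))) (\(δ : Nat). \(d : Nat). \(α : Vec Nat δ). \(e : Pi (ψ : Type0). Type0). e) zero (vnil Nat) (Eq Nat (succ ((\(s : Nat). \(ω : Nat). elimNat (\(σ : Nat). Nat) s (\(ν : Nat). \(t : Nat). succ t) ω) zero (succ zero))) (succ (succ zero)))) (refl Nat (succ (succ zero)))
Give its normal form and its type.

reduced normal form:
  refl (Eq Nat (succ (succ zero)) (succ (succ zero))) (refl Nat (succ (succ zero)))
inferred type:
  Eq (Eq Nat (succ (succ zero)) (succ (succ zero))) (refl Nat (succ (succ zero))) (refl Nat (succ (succ zero)))
observation: 18 normal-order steps separate the term from its normal form.


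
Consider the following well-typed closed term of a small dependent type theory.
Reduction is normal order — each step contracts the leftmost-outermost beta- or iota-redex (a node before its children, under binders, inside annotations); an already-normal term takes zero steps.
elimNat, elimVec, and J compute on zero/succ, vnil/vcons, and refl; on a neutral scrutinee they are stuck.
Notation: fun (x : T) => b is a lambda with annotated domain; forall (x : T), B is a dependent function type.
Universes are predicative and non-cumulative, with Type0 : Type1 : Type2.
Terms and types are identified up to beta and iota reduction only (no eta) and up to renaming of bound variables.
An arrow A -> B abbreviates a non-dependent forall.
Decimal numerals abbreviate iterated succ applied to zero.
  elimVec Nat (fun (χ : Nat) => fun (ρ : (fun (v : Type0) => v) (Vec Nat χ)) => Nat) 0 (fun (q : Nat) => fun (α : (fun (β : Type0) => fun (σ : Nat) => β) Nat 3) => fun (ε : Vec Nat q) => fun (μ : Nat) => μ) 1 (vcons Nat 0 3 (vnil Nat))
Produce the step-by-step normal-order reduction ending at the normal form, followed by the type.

normal-order reduction sequence:
  elimVec Nat (fun (χ : Nat) => fun (ρ : (fun (v : Type0) => v) (Vec Nat χ)) => Nat) 0 (fun (q : Nat) => fun (α : (fun (β : Type0) => fun (σ : Nat) => β) Nat 3) => fun (ε : Vec Nat q) => fun (μ : Nat) => μ) 1 (vcons Nat 0 3 (vnil Nat))
  ~> (fun (χ : Nat) => fun (ρ : (fun (v : Type0) => fun (q : Nat) => v) Nat 3) => fun (α : Vec Nat χ) => fun (β : Nat) => β) 0 3 (vnil Nat) (elimVec Nat (fun (σ : Nat) => fun (ε : (fun (μ : Type0) => μ) (Vec Nat σ)) => Nat) 0 (fun (φ : Nat) => fun (j : (fun (d : Type0) => fun (a : Nat) => d) Nat 3) => fun (b : Vec Nat φ) => fun (ν : Nat) => ν) 0 (vnil Nat))
  ~> (fun (χ : (fun (ρ : Type0) => fun (v : Nat) => ρ) Nat 3) => fun (q : Vec Nat 0) => fun (α : Nat) => α) 3 (vnil Nat) (elimVec Nat (fun (β : Nat) => fun (σ : (fun (ε : Type0) => ε) (Vec Nat β)) => Nat) 0 (fun (μ : Nat) => fun (φ : (fun (j : Type0) => fun (d : Nat) => j) Nat 3) => fun (a : Vec Nat μ) => fun (b : Nat) => b) 0 (vnil Nat))
  ~> (fun (χ : Vec Nat 0) => fun (ρ : Nat) => ρ) (vnil Nat) (elimVec Nat (fun (v : Nat) => fun (q : (fun (α : Type0) => α) (Vec Nat v)) => Nat) 0 (fun (β : Nat) => fun (σ : (fun (ε : Type0) => fun (μ : Nat) => ε) Nat 3) => fun (φ : Vec Nat β) => fun (j : Nat) => j) 0 (vnil Nat))
  ~> (fun (χ : Nat) => χ) (elimVec Nat (fun (ρ : Nat) => fun (v : (fun (q : Type0) => q) (Vec Nat ρ)) => Nat) 0 (fun (α : Nat) => fun (β : (fun (σ : Type0) => fun (ε : Nat) => σ) Nat 3) => fun (μ : Vec Nat α) => fun (φ : Nat) => φ) 0 (vnil Nat))
  ~> elimVec Nat (fun (χ : Nat) => fun (ρ : (fun (v : Type0) => v) (Vec Nat χ)) => Nat) 0 (fun (q : Nat) => fun (α : (fun (β : Type0) => fun (σ : Nat) => β) Nat 3) => fun (ε : Vec Nat q) => fun (μ : Nat) => μ) 0 (vnil Nat)
  ~> 0
the term's type:
  Nat


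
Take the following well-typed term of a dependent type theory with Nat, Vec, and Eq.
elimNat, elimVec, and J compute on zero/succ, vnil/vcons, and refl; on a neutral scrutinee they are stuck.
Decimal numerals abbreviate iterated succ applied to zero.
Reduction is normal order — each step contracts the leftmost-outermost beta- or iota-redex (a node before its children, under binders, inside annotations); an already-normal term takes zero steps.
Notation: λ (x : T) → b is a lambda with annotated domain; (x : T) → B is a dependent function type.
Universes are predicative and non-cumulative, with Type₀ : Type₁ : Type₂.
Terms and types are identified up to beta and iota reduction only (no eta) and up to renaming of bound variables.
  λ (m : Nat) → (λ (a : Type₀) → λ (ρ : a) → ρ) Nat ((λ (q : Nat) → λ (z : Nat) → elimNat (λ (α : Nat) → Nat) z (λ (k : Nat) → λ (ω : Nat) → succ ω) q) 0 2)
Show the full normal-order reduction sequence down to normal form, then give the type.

normal-order reduction:
  λ (m : Nat) → (λ (a : Type₀) → λ (ρ : a) → ρ) Nat ((λ (q : Nat) → λ (z : Nat) → elimNat (λ (α : Nat) → Nat) z (λ (k : Nat) → λ (ω : Nat) → succ ω) q) 0 2)
  ~> λ (m : Nat) → (λ (a : Nat) → a) ((λ (ρ : Nat) → λ (q : Nat) → elimNat (λ (z : Nat) → Nat) q (λ (α : Nat) → λ (k : Nat) → succ k) ρ) 0 2)
  ~> λ (m : Nat) → (λ (a : Nat) → λ (ρ : Nat) → elimNat (λ (q : Nat) → Nat) ρ (λ (z : Nat) → λ (α : Nat) → succ α) a) 0 2
  ~> λ (m : Nat) → (λ (a : Nat) → elimNat (λ (ρ : Nat) → Nat) a (λ (q : Nat) → λ (z : Nat) → succ z) 0) 2
  ~> λ (m : Nat) → elimNat (λ (a : Nat) → Nat) 2 (λ (ρ : Nat) → λ (q : Nat) → succ q) 0
  ~> λ (m : Nat) → 2
the term's type:
  (m : Nat) → Nat


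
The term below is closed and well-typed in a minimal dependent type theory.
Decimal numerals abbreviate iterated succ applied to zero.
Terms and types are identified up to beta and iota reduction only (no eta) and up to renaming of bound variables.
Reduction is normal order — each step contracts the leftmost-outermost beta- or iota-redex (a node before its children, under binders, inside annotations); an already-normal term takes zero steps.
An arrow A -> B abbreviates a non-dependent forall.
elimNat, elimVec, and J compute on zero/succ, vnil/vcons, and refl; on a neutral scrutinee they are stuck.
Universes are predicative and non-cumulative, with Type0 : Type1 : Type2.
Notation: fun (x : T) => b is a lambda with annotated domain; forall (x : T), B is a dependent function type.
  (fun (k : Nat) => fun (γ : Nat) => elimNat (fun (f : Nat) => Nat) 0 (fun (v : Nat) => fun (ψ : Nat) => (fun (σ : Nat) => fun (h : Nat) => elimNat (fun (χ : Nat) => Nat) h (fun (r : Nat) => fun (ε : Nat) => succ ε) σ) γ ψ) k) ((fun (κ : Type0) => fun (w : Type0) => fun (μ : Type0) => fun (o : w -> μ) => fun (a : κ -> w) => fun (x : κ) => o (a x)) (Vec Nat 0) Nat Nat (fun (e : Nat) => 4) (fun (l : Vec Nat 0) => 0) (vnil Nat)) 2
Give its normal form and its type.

resulting normal form:
  8
type:
  Nat


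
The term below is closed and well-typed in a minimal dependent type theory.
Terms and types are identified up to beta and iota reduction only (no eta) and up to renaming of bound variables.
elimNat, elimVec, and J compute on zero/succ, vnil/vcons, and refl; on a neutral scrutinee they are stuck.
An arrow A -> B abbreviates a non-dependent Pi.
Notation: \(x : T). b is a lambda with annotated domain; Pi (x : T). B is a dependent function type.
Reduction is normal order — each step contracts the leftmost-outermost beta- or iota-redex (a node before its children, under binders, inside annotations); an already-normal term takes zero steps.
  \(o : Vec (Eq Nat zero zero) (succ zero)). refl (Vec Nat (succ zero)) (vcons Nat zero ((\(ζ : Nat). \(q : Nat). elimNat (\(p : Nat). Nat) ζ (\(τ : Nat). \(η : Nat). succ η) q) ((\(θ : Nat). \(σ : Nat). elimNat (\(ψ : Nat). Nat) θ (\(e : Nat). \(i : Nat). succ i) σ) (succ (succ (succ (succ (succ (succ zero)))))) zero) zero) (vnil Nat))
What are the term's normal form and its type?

reduced normal form:
  \(o : Vec (Eq Nat zero zero) (succ zero)). refl (Vec Nat (succ zero)) (vcons Nat zero (succ (succ (succ (succ (succ (succ zero)))))) (vnil Nat))
type:
  Vec (Eq Nat zero zero) (succ zero) -> Eq (Vec Nat (succ zero)) (vcons Nat zero (succ (succ (succ (succ (succ (succ zero)))))) (vnil Nat)) (vcons Nat zero (succ (succ (succ (succ (succ (succ zero)))))) (vnil Nat))
observation: the leftmost-outermost redex is a beta-redex, and normalization takes 6 steps.


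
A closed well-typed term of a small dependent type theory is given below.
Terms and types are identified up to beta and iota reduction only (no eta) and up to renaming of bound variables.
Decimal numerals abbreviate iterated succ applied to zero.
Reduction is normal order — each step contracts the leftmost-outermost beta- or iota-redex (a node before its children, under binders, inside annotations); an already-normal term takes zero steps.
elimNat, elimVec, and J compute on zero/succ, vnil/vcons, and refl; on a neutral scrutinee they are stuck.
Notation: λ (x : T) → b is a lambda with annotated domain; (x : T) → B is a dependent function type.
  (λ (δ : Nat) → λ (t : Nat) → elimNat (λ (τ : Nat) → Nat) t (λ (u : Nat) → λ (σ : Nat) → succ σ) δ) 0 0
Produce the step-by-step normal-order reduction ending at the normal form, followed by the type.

reduction (normal order):
  (λ (δ : Nat) → λ (t : Nat) → elimNat (λ (τ : Nat) → Nat) t (λ (u : Nat) → λ (σ : Nat) → succ σ) δ) 0 0
  ~> (λ (δ : Nat) → elimNat (λ (t : Nat) → Nat) δ (λ (τ : Nat) → λ (u : Nat) → succ u) 0) 0
  ~> elimNat (λ (δ : Nat) → Nat) 0 (λ (t : Nat) → λ (τ : Nat) → succ τ) 0
  ~> 0
the term's type:
  Nat


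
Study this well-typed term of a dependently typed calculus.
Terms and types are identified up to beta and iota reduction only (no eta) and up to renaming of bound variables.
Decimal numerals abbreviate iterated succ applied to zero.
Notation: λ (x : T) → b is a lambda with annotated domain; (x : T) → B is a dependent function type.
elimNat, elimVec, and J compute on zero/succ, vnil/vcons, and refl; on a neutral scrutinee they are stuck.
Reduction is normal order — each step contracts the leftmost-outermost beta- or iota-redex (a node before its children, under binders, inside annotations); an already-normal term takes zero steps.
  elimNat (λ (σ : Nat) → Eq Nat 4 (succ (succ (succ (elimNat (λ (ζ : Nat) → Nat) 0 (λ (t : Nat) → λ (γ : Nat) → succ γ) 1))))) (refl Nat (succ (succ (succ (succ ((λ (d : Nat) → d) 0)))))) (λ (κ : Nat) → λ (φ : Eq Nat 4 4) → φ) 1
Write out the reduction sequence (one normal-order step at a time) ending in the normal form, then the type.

reduction (normal order):
  elimNat (λ (σ : Nat) → Eq Nat 4 (succ (succ (succ (elimNat (λ (ζ : Nat) → Nat) 0 (λ (t : Nat) → λ (γ : Nat) → succ γ) 1))))) (refl Nat (succ (succ (succ (succ ((λ (d : Nat) → d) 0)))))) (λ (κ : Nat) → λ (φ : Eq Nat 4 4) → φ) 1
  ~> (λ (σ : Nat) → λ (ζ : Eq Nat 4 4) → ζ) 0 (elimNat (λ (t : Nat) → Eq Nat 4 (succ (succ (succ (elimNat (λ (γ : Nat) → Nat) 0 (λ (d : Nat) → λ (κ : Nat) → succ κ) 1))))) (refl Nat (succ (succ (succ (succ ((λ (φ : Nat) → φ) 0)))))) (λ (p : Nat) → λ (b : Eq Nat 4 4) → b) 0)
  ~> (λ (σ : Eq Nat 4 4) → σ) (elimNat (λ (ζ : Nat) → Eq Nat 4 (succ (succ (succ (elimNat (λ (t : Nat) → Nat) 0 (λ (γ : Nat) → λ (d : Nat) → succ d) 1))))) (refl Nat (succ (succ (succ (succ ((λ (κ : Nat) → κ) 0)))))) (λ (φ : Nat) → λ (p : Eq Nat 4 4) → p) 0)
  ~> elimNat (λ (σ : Nat) → Eq Nat 4 (succ (succ (succ (elimNat (λ (ζ : Nat) → Nat) 0 (λ (t : Nat) → λ (γ : Nat) → succ γ) 1))))) (refl Nat (succ (succ (succ (succ ((λ (d : Nat) → d) 0)))))) (λ (κ : Nat) → λ (φ : Eq Nat 4 4) → φ) 0
  ~> refl Nat (succ (succ (succ (succ ((λ (σ : Nat) → σ) 0)))))
  ~> refl Nat 4
type:
  Eq Nat 4 4


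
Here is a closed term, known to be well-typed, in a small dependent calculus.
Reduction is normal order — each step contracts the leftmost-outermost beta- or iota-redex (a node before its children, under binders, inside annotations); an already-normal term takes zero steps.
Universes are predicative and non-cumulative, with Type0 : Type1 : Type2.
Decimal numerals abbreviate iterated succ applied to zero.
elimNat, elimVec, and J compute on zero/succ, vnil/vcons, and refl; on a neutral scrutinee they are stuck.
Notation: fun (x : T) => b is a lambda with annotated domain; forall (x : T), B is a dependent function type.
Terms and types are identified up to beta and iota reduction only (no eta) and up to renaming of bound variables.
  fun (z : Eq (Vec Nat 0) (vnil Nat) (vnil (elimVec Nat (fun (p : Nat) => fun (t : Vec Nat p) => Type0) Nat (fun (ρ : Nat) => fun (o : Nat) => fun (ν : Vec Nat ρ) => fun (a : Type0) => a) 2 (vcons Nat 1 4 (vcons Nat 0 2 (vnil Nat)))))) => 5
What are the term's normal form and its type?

normal form:
  fun (z : Eq (Vec Nat 0) (vnil Nat) (vnil Nat)) => 5
inferred type:
  forall (z : Eq (Vec Nat 0) (vnil Nat) (vnil Nat)), Nat


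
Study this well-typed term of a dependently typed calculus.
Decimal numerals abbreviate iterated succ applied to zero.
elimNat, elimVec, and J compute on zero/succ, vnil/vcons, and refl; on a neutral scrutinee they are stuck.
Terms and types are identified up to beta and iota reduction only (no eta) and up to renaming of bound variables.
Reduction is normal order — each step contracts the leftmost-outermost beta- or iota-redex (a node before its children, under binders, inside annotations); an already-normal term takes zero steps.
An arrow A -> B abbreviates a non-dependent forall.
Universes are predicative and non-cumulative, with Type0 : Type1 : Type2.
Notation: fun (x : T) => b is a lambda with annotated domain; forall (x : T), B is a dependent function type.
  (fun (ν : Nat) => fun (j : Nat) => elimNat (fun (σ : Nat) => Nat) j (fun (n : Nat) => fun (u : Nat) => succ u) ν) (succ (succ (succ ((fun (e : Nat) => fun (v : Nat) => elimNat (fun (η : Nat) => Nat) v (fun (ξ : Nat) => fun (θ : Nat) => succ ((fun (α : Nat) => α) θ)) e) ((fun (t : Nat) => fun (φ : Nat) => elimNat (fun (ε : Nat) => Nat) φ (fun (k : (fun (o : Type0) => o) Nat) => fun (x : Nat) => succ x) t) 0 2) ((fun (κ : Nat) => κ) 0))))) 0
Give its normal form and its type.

normal form:
  5
inferred type:
  Nat
observation: 32 normal-order steps normalize the term, beginning with a beta-redex.


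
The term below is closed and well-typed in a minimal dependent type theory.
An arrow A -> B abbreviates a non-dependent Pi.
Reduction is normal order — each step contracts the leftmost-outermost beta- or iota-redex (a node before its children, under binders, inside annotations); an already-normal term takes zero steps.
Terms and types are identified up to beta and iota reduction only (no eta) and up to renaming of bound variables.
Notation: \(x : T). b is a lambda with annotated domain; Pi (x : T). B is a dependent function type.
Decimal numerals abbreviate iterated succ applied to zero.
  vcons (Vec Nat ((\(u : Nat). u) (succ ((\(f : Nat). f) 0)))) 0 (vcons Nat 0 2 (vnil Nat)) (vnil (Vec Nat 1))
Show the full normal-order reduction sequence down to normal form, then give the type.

reduction (normal order):
  vcons (Vec Nat ((\(u : Nat). u) (succ ((\(f : Nat). f) 0)))) 0 (vcons Nat 0 2 (vnil Nat)) (vnil (Vec Nat 1))
  ~> vcons (Vec Nat (succ ((\(u : Nat). u) 0))) 0 (vcons Nat 0 2 (vnil Nat)) (vnil (Vec Nat 1))
  ~> vcons (Vec Nat 1) 0 (vcons Nat 0 2 (vnil Nat)) (vnil (Vec Nat 1))
inferred type:
  Vec (Vec Nat 1) 1


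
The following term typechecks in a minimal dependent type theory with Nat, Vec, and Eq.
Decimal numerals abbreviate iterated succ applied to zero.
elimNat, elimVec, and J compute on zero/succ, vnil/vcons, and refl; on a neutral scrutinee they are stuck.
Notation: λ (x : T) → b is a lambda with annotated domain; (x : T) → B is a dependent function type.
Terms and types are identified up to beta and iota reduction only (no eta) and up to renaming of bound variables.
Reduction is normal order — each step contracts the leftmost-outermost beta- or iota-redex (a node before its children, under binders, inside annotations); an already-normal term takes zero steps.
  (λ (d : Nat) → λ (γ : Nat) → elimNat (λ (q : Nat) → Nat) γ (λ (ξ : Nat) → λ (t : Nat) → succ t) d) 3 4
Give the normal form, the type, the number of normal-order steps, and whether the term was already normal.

reduced normal form:
  7
the term's type:
  Nat
reduction steps (normal order): 12
already normal: no
first redex: a beta-redex


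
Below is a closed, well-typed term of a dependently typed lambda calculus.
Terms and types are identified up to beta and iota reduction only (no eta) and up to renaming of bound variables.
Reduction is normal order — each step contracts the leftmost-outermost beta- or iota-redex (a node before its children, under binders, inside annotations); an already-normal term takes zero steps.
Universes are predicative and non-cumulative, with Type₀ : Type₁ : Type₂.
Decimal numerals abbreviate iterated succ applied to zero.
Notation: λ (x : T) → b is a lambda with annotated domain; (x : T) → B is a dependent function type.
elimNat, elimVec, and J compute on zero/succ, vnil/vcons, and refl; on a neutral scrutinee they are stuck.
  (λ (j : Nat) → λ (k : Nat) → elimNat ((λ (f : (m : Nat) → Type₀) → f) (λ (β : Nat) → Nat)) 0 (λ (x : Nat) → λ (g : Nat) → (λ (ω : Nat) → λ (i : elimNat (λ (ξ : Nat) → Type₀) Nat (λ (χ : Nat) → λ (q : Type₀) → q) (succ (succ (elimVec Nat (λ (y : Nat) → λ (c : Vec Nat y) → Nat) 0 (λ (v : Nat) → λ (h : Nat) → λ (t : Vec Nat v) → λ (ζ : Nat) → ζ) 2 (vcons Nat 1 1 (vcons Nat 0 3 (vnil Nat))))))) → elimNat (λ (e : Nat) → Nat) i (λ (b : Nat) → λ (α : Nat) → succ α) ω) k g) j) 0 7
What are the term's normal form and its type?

normal form:
  0
inferred type:
  Nat
observation: normalization takes exactly 3 steps under the normal-order strategy.


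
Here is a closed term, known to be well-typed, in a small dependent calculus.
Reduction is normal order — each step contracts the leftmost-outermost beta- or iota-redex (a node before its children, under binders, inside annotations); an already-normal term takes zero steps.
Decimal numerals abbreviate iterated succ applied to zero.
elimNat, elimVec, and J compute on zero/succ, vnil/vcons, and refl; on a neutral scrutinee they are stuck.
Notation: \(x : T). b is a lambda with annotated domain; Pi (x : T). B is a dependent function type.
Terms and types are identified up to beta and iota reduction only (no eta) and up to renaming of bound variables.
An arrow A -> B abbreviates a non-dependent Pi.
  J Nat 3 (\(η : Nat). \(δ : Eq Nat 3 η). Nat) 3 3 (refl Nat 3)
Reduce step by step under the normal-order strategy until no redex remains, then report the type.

normal-order reduction sequence:
  J Nat 3 (\(η : Nat). \(δ : Eq Nat 3 η). Nat) 3 3 (refl Nat 3)
  ~> 3
type:
  Nat


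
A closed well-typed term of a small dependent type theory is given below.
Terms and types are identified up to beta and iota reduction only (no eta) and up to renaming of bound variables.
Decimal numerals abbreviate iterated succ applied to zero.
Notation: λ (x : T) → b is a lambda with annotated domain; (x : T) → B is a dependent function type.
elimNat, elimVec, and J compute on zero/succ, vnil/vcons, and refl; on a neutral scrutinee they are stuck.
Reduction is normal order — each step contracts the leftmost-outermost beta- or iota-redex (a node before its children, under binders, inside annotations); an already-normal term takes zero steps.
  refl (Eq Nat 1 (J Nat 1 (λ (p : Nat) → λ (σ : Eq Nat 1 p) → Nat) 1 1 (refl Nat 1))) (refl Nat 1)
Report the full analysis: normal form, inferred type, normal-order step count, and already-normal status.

normal form:
  refl (Eq Nat 1 1) (refl Nat 1)
the term's type:
  Eq (Eq Nat 1 1) (refl Nat 1) (refl Nat 1)
normal-order step count: 1
term was already normal: no
first contracted redex: a J iota-redex


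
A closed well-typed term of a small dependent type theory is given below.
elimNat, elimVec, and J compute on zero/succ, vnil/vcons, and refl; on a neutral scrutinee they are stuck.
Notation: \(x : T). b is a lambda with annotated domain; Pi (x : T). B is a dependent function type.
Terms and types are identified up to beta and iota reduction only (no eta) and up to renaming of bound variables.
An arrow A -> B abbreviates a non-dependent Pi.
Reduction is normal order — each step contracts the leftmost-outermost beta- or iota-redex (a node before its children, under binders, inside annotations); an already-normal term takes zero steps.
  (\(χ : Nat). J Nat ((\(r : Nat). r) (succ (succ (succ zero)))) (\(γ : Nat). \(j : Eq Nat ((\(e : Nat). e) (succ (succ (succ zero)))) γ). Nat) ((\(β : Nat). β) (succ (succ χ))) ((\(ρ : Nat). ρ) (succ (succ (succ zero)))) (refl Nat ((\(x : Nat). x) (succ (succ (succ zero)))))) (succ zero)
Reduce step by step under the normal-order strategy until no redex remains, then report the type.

normal-order reduction sequence:
  (\(χ : Nat). J Nat ((\(r : Nat). r) (succ (succ (succ zero)))) (\(γ : Nat). \(j : Eq Nat ((\(e : Nat). e) (succ (succ (succ zero)))) γ). Nat) ((\(β : Nat). β) (succ (succ χ))) ((\(ρ : Nat). ρ) (succ (succ (succ zero)))) (refl Nat ((\(x : Nat). x) (succ (succ (succ zero)))))) (succ zero)
  ~> J Nat ((\(χ : Nat). χ) (succ (succ (succ zero)))) (\(r : Nat). \(γ : Eq Nat ((\(j : Nat). j) (succ (succ (succ zero)))) r). Nat) ((\(e : Nat). e) (succ (succ (succ zero)))) ((\(β : Nat). β) (succ (succ (succ zero)))) (refl Nat ((\(ρ : Nat). ρ) (succ (succ (succ zero)))))
  ~> (\(χ : Nat). χ) (succ (succ (succ zero)))
  ~> succ (succ (succ zero))
inferred type:
  Nat


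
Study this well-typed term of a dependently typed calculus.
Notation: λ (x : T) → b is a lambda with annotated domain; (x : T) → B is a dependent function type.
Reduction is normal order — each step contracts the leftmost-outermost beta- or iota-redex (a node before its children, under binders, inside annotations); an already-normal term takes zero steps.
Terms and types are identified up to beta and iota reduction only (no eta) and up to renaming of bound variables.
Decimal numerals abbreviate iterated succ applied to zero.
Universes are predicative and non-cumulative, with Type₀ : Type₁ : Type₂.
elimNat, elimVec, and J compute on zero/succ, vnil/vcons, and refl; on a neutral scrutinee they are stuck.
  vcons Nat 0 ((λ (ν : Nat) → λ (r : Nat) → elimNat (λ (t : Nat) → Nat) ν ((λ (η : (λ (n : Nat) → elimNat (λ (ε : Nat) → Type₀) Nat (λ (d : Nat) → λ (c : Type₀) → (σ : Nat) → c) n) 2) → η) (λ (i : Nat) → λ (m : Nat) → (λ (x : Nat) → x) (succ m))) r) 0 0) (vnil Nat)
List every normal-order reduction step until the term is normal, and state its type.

normal-order reduction:
  vcons Nat 0 ((λ (ν : Nat) → λ (r : Nat) → elimNat (λ (t : Nat) → Nat) ν ((λ (η : (λ (n : Nat) → elimNat (λ (ε : Nat) → Type₀) Nat (λ (d : Nat) → λ (c : Type₀) → (σ : Nat) → c) n) 2) → η) (λ (i : Nat) → λ (m : Nat) → (λ (x : Nat) → x) (succ m))) r) 0 0) (vnil Nat)
  ~> vcons Nat 0 ((λ (ν : Nat) → elimNat (λ (r : Nat) → Nat) 0 ((λ (t : (λ (η : Nat) → elimNat (λ (n : Nat) → Type₀) Nat (λ (ε : Nat) → λ (d : Type₀) → (c : Nat) → d) η) 2) → t) (λ (σ : Nat) → λ (i : Nat) → (λ (m : Nat) → m) (succ i))) ν) 0) (vnil Nat)
  ~> vcons Nat 0 (elimNat (λ (ν : Nat) → Nat) 0 ((λ (r : (λ (t : Nat) → elimNat (λ (η : Nat) → Type₀) Nat (λ (n : Nat) → λ (ε : Type₀) → (d : Nat) → ε) t) 2) → r) (λ (c : Nat) → λ (σ : Nat) → (λ (i : Nat) → i) (succ σ))) 0) (vnil Nat)
  ~> vcons Nat 0 0 (vnil Nat)
type:
  Vec Nat 1


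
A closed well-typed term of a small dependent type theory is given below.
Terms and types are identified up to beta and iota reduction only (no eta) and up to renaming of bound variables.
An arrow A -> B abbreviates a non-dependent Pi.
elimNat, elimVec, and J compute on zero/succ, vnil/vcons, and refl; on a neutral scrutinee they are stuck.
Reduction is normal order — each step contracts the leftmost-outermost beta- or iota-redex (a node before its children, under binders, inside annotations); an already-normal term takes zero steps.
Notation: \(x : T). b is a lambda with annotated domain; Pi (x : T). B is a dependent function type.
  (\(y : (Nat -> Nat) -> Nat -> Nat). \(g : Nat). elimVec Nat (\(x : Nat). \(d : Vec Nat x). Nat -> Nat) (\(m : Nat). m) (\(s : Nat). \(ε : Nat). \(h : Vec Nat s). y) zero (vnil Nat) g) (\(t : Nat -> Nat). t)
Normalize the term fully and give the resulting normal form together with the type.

reduced normal form:
  \(y : Nat). y
inferred type:
  Nat -> Nat
observation: 3 normal-order steps normalize the term, beginning with a beta-redex.


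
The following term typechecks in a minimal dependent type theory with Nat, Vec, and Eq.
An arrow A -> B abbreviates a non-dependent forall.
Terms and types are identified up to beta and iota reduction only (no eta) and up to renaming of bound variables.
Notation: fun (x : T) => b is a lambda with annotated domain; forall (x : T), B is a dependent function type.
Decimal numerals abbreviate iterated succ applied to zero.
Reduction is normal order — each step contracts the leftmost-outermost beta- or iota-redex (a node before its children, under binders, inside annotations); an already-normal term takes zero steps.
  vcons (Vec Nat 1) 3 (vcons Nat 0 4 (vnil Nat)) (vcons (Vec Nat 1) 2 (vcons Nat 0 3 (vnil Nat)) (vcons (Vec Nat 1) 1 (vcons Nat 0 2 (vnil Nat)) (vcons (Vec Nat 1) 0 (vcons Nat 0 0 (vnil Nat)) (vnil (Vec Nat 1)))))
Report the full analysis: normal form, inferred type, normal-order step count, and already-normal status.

reduced normal form:
  vcons (Vec Nat 1) 3 (vcons Nat 0 4 (vnil Nat)) (vcons (Vec Nat 1) 2 (vcons Nat 0 3 (vnil Nat)) (vcons (Vec Nat 1) 1 (vcons Nat 0 2 (vnil Nat)) (vcons (Vec Nat 1) 0 (vcons Nat 0 0 (vnil Nat)) (vnil (Vec Nat 1)))))
type:
  Vec (Vec Nat 1) 4
reduction steps (normal order): 0
already normal: yes


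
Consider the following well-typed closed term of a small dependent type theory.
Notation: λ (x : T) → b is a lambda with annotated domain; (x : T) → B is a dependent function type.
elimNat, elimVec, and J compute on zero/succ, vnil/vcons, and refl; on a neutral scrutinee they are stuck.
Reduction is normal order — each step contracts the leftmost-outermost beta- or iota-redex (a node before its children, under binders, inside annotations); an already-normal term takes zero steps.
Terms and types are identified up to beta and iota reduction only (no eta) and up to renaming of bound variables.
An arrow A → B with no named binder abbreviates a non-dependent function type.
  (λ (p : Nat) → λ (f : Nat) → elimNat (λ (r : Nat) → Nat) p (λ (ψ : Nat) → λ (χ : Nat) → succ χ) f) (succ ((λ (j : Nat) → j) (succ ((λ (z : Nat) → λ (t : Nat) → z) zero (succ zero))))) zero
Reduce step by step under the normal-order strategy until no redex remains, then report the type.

normal-order reduction sequence:
  (λ (p : Nat) → λ (f : Nat) → elimNat (λ (r : Nat) → Nat) p (λ (ψ : Nat) → λ (χ : Nat) → succ χ) f) (succ ((λ (j : Nat) → j) (succ ((λ (z : Nat) → λ (t : Nat) → z) zero (succ zero))))) zero
  ~> (λ (p : Nat) → elimNat (λ (f : Nat) → Nat) (succ ((λ (r : Nat) → r) (succ ((λ (ψ : Nat) → λ (χ : Nat) → ψ) zero (succ zero))))) (λ (j : Nat) → λ (z : Nat) → succ z) p) zero
  ~> elimNat (λ (p : Nat) → Nat) (succ ((λ (f : Nat) → f) (succ ((λ (r : Nat) → λ (ψ : Nat) → r) zero (succ zero))))) (λ (χ : Nat) → λ (j : Nat) → succ j) zero
  ~> succ ((λ (p : Nat) → p) (succ ((λ (f : Nat) → λ (r : Nat) → f) zero (succ zero))))
  ~> succ (succ ((λ (p : Nat) → λ (f : Nat) → p) zero (succ zero)))
  ~> succ (succ ((λ (p : Nat) → zero) (succ zero)))
  ~> succ (succ zero)
inferred type:
  Nat


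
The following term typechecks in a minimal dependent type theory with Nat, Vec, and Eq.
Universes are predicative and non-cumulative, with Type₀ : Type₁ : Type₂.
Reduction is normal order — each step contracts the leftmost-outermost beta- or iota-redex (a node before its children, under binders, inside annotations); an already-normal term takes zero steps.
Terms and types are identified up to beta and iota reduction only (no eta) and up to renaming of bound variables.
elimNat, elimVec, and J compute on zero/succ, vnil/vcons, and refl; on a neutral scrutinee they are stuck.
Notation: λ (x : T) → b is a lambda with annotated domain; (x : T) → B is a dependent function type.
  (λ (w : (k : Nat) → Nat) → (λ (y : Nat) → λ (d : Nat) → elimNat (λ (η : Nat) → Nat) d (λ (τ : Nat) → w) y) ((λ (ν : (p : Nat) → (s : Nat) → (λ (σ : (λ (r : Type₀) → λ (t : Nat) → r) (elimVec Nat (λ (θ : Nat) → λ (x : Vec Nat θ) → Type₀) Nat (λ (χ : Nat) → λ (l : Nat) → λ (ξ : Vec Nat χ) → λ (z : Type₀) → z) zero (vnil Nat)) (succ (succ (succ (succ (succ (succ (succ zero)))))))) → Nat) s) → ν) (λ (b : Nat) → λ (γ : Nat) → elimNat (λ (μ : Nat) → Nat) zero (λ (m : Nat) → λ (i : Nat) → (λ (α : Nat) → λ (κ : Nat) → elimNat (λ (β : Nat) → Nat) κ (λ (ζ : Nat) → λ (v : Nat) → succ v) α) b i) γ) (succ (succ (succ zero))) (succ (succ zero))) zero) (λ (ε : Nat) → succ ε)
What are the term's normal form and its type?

resulting normal form:
  succ (succ (succ (succ (succ (succ zero)))))
inferred type:
  Nat


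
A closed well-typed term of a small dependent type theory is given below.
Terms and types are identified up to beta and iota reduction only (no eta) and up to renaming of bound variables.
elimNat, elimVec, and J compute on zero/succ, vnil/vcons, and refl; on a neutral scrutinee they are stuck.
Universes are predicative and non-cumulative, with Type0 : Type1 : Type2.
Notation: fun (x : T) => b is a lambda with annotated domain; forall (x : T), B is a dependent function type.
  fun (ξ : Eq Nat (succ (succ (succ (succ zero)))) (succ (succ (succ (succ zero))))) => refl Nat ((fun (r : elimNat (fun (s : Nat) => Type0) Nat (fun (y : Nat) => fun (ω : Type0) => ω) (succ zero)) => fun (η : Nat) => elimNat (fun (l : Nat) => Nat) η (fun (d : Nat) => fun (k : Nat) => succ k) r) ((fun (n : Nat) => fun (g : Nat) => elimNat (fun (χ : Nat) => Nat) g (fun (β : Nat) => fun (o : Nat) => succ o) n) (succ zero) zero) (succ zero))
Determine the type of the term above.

inferred type:
  forall (ξ : Eq Nat (succ (succ (succ (succ zero)))) (succ (succ (succ (succ zero))))), Eq Nat (succ (succ zero)) (succ (succ zero))


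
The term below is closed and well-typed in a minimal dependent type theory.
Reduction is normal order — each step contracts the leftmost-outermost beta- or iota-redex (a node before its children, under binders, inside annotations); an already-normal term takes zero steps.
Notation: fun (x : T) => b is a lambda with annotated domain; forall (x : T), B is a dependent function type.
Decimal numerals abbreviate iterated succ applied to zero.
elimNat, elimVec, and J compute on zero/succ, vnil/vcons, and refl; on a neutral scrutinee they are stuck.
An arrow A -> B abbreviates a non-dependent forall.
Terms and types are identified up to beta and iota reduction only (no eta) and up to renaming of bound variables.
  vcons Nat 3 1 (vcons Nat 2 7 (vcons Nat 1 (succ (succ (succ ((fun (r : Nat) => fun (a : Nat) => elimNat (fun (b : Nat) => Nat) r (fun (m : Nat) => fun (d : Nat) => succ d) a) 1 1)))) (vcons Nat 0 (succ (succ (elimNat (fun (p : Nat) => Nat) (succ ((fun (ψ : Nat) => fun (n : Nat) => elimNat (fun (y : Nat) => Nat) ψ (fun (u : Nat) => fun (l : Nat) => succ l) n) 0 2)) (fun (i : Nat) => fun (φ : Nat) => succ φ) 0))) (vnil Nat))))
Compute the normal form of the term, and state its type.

normal form:
  vcons Nat 3 1 (vcons Nat 2 7 (vcons Nat 1 5 (vcons Nat 0 5 (vnil Nat))))
the term's type:
  Vec Nat 4


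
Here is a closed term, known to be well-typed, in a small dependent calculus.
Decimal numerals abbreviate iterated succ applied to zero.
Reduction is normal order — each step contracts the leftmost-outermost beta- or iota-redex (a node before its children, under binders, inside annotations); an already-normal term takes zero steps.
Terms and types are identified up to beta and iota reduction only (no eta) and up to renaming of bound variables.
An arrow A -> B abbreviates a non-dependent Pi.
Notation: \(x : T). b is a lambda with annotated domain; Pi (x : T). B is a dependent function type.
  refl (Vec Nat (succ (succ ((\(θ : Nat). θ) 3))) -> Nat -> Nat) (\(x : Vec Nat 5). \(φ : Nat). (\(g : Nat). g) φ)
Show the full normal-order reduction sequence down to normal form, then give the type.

normal-order reduction sequence:
  refl (Vec Nat (succ (succ ((\(θ : Nat). θ) 3))) -> Nat -> Nat) (\(x : Vec Nat 5). \(φ : Nat). (\(g : Nat). g) φ)
  ~> refl (Vec Nat 5 -> Nat -> Nat) (\(θ : Vec Nat 5). \(x : Nat). (\(φ : Nat). φ) x)
  ~> refl (Vec Nat 5 -> Nat -> Nat) (\(θ : Vec Nat 5). \(x : Nat). x)
type:
  Eq (Vec Nat 5 -> Nat -> Nat) (\(θ : Vec Nat 5). \(x : Nat). x) (\(φ : Vec Nat 5). \(g : Nat). g)


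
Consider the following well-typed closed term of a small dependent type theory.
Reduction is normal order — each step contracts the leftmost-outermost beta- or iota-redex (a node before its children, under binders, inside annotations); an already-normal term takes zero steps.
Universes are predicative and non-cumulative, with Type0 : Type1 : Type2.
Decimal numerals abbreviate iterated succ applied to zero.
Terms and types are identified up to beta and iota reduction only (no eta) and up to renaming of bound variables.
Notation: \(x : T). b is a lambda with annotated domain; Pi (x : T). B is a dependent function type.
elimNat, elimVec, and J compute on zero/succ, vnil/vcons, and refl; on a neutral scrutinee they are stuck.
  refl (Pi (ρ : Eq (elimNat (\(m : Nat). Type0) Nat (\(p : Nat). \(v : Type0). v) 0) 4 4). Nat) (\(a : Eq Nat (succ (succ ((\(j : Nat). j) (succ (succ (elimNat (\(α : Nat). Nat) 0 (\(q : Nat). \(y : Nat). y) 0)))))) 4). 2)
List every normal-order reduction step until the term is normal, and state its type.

normal-order reduction:
  refl (Pi (ρ : Eq (elimNat (\(m : Nat). Type0) Nat (\(p : Nat). \(v : Type0). v) 0) 4 4). Nat) (\(a : Eq Nat (succ (succ ((\(j : Nat). j) (succ (succ (elimNat (\(α : Nat). Nat) 0 (\(q : Nat). \(y : Nat). y) 0)))))) 4). 2)
  ~> refl (Pi (ρ : Eq Nat 4 4). Nat) (\(m : Eq Nat (succ (succ ((\(p : Nat). p) (succ (succ (elimNat (\(v : Nat). Nat) 0 (\(a : Nat). \(j : Nat). j) 0)))))) 4). 2)
  ~> refl (Pi (ρ : Eq Nat 4 4). Nat) (\(m : Eq Nat (succ (succ (succ (succ (elimNat (\(p : Nat). Nat) 0 (\(v : Nat). \(a : Nat). a) 0))))) 4). 2)
  ~> refl (Pi (ρ : Eq Nat 4 4). Nat) (\(m : Eq Nat 4 4). 2)
the term's type:
  Eq (Pi (ρ : Eq Nat 4 4). Nat) (\(m : Eq Nat 4 4). 2) (\(p : Eq Nat 4 4). 2)


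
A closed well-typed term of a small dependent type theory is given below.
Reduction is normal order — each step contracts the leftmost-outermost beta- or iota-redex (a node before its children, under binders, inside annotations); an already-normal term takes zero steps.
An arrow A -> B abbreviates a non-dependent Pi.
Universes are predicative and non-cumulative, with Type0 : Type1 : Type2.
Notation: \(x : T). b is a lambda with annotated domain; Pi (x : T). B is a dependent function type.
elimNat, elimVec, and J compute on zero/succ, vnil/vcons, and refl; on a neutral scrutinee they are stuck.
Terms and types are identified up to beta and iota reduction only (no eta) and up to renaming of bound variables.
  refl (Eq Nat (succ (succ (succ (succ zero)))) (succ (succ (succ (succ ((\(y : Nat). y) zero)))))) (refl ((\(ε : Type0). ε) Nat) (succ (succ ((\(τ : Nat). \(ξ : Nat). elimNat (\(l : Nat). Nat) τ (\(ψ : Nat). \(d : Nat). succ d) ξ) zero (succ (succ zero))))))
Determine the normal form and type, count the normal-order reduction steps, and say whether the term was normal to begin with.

reduced normal form:
  refl (Eq Nat (succ (succ (succ (succ zero)))) (succ (succ (succ (succ zero))))) (refl Nat (succ (succ (succ (succ zero)))))
type:
  Eq (Eq Nat (succ (succ (succ (succ zero)))) (succ (succ (succ (succ zero))))) (refl Nat (succ (succ (succ (succ zero))))) (refl Nat (succ (succ (succ (succ zero)))))
normal-order step count: 11
already normal: no
first contracted redex: a beta-redex


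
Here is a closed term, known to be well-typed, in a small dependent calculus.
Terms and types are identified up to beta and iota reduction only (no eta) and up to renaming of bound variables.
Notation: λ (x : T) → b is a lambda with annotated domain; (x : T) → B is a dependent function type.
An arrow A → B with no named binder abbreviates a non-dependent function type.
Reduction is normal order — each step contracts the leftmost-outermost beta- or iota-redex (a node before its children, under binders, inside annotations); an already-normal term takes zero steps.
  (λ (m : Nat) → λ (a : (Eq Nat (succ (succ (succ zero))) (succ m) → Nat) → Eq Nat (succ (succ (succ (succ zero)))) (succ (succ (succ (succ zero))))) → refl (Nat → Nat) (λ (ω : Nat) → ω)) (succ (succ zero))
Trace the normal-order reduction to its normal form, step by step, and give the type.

normal-order reduction sequence:
  (λ (m : Nat) → λ (a : (Eq Nat (succ (succ (succ zero))) (succ m) → Nat) → Eq Nat (succ (succ (succ (succ zero)))) (succ (succ (succ (succ zero))))) → refl (Nat → Nat) (λ (ω : Nat) → ω)) (succ (succ zero))
  ~> λ (m : (Eq Nat (succ (succ (succ zero))) (succ (succ (succ zero))) → Nat) → Eq Nat (succ (succ (succ (succ zero)))) (succ (succ (succ (succ zero))))) → refl (Nat → Nat) (λ (a : Nat) → a)
inferred type:
  ((Eq Nat (succ (succ (succ zero))) (succ (succ (succ zero))) → Nat) → Eq Nat (succ (succ (succ (succ zero)))) (succ (succ (succ (succ zero))))) → Eq (Nat → Nat) (λ (m : Nat) → m) (λ (a : Nat) → a)


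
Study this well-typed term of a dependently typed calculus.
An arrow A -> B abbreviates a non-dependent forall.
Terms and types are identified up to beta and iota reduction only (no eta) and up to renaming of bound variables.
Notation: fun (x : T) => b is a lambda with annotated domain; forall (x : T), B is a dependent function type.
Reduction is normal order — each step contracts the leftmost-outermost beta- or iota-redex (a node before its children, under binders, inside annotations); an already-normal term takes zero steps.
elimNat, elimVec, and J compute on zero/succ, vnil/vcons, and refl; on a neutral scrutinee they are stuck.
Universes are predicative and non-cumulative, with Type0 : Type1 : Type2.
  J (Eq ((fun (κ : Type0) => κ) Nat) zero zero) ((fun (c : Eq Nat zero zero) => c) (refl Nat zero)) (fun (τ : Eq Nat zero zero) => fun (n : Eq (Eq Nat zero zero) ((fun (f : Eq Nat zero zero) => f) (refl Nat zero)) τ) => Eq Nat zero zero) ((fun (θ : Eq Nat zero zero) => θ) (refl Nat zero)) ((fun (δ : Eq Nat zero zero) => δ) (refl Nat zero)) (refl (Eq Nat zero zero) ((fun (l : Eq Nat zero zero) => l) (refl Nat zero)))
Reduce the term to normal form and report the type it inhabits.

normal form:
  refl Nat zero
type:
  Eq Nat zero zero
observation: 2 normal-order steps separate the term from its normal form.
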